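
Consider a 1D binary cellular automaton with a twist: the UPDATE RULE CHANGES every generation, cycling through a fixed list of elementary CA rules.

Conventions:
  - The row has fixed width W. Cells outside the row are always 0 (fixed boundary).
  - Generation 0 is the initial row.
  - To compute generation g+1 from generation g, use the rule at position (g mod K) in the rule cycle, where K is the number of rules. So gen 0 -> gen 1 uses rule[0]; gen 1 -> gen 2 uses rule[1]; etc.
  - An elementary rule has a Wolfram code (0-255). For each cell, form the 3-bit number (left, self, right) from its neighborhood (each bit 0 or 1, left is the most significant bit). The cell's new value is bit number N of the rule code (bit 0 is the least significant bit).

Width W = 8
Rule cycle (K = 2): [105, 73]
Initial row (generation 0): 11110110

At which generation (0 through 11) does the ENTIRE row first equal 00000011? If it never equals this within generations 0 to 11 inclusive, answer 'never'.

Gen 0: 11110110
Gen 1 (rule 105): 10011110
Gen 2 (rule 73): 00010010
Gen 3 (rule 105): 11000000
Gen 4 (rule 73): 11011111
Gen 5 (rule 105): 11110001
Gen 6 (rule 73): 10010100
Gen 7 (rule 105): 00001001
Gen 8 (rule 73): 11100000
Gen 9 (rule 105): 10101111
Gen 10 (rule 73): 00001001
Gen 11 (rule 105): 11100000

Answer: never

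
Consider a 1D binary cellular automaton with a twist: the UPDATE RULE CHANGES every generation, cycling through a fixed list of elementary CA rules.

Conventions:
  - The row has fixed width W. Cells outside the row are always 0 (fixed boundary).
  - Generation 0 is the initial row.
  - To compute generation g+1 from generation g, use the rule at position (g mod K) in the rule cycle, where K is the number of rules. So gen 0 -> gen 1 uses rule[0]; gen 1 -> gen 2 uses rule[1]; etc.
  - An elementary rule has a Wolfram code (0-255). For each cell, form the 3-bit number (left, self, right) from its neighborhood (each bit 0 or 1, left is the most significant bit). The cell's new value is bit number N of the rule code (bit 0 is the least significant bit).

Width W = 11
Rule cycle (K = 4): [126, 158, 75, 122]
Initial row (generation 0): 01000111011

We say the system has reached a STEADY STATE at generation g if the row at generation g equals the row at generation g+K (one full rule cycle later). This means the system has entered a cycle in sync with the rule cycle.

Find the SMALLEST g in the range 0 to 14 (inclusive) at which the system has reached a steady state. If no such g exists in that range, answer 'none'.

Gen 0: 01000111011
Gen 1 (rule 126): 11101101111
Gen 2 (rule 158): 11001001110
Gen 3 (rule 75): 11010011010
Gen 4 (rule 122): 11101111101
Gen 5 (rule 126): 10111000111
Gen 6 (rule 158): 10110101110
Gen 7 (rule 75): 00110001010
Gen 8 (rule 122): 01111010101
Gen 9 (rule 126): 11001111111
Gen 10 (rule 158): 10111111110
Gen 11 (rule 75): 00100000010
Gen 12 (rule 122): 01010000101
Gen 13 (rule 126): 11111001111
Gen 14 (rule 158): 11110111110
Gen 15 (rule 75): 10010100010
Gen 16 (rule 122): 01101010101
Gen 17 (rule 126): 11111111111
Gen 18 (rule 158): 11111111110

Answer: none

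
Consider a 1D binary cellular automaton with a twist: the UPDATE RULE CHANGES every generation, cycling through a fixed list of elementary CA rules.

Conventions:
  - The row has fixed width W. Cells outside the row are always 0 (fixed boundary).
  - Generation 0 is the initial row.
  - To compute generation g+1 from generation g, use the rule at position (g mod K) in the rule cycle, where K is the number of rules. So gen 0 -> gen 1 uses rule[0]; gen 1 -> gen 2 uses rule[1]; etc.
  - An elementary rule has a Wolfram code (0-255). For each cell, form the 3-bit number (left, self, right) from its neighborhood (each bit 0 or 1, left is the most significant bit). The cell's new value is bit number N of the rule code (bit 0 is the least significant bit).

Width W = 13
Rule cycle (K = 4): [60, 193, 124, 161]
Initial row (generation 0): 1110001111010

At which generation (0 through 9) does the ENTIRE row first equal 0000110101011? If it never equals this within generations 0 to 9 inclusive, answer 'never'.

Answer: never

Derivation:
Gen 0: 1110001111010
Gen 1 (rule 60): 1001001000111
Gen 2 (rule 193): 0000000010011
Gen 3 (rule 124): 0000000011011
Gen 4 (rule 161): 1111111000100
Gen 5 (rule 60): 1000000100110
Gen 6 (rule 193): 0011110000010
Gen 7 (rule 124): 0010011000011
Gen 8 (rule 161): 1000000011000
Gen 9 (rule 60): 1100000010100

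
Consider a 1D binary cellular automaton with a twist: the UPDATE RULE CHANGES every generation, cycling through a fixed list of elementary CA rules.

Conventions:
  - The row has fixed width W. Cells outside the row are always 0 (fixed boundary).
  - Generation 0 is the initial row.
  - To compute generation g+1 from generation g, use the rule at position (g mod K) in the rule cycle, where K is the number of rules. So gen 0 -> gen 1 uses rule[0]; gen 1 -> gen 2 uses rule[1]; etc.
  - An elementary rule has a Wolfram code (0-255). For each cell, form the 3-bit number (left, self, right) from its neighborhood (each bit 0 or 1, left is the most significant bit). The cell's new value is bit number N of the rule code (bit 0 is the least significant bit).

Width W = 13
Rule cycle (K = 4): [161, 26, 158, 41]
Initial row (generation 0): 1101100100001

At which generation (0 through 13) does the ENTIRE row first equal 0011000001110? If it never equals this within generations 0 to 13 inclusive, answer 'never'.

Answer: never

Derivation:
Gen 0: 1101100100001
Gen 1 (rule 161): 0010000001100
Gen 2 (rule 26): 0101000011010
Gen 3 (rule 158): 1101100110011
Gen 4 (rule 41): 1011000100010
Gen 5 (rule 161): 0100010001000
Gen 6 (rule 26): 1010101010100
Gen 7 (rule 158): 1010101010110
Gen 8 (rule 41): 0101010101100
Gen 9 (rule 161): 0010101010001
Gen 10 (rule 26): 0100000001010
Gen 11 (rule 158): 1110000011011
Gen 12 (rule 41): 1000111010110
Gen 13 (rule 161): 0010010101000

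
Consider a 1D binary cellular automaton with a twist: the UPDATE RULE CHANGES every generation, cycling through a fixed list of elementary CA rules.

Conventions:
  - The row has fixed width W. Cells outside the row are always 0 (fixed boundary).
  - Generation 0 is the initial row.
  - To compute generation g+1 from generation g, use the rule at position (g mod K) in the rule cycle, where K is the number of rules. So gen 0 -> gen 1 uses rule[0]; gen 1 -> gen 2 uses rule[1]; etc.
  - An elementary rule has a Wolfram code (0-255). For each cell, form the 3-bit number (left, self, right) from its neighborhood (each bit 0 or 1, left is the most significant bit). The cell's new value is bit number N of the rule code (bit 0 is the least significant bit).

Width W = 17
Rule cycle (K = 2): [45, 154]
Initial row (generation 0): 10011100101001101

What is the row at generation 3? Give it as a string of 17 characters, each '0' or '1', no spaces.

Gen 0: 10011100101001101
Gen 1 (rule 45): 10010000111001011
Gen 2 (rule 154): 01101001110110010
Gen 3 (rule 45): 01011001001100010

Answer: 01011001001100010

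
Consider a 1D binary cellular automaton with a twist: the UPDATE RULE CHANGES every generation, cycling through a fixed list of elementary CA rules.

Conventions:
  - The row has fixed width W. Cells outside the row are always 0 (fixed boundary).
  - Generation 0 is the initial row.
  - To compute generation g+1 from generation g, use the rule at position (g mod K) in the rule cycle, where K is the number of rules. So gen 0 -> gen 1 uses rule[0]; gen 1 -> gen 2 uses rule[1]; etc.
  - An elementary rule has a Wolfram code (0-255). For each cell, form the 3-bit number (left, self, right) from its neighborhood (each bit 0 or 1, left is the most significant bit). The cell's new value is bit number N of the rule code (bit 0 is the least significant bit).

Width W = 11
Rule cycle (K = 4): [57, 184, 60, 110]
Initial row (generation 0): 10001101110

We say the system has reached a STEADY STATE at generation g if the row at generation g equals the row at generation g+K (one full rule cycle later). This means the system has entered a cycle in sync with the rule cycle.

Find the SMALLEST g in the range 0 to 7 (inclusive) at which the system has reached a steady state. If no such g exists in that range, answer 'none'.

Answer: none

Derivation:
Gen 0: 10001101110
Gen 1 (rule 57): 01101011001
Gen 2 (rule 184): 01010110100
Gen 3 (rule 60): 01111101110
Gen 4 (rule 110): 11000111010
Gen 5 (rule 57): 10110100101
Gen 6 (rule 184): 01101010010
Gen 7 (rule 60): 01011111011
Gen 8 (rule 110): 11110001111
Gen 9 (rule 57): 10001101000
Gen 10 (rule 184): 01001010100
Gen 11 (rule 60): 01101111110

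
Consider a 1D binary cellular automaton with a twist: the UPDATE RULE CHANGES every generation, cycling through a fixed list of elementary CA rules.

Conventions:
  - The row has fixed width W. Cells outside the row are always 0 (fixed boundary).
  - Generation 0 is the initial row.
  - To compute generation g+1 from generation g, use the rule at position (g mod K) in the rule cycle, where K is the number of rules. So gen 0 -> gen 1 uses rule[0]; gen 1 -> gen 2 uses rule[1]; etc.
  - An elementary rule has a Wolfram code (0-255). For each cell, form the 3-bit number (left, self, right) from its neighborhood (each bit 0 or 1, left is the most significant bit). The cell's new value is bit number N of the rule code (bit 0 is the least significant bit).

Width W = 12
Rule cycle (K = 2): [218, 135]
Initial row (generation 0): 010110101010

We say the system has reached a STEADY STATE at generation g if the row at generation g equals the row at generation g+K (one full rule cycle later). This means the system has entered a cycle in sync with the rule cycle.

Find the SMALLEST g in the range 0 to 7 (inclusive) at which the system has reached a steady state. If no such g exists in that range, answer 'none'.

Gen 0: 010110101010
Gen 1 (rule 218): 100110000001
Gen 2 (rule 135): 101000111111
Gen 3 (rule 218): 000101111111
Gen 4 (rule 135): 111100111110
Gen 5 (rule 218): 111111111111
Gen 6 (rule 135): 011111111110
Gen 7 (rule 218): 111111111111
Gen 8 (rule 135): 011111111110
Gen 9 (rule 218): 111111111111

Answer: 5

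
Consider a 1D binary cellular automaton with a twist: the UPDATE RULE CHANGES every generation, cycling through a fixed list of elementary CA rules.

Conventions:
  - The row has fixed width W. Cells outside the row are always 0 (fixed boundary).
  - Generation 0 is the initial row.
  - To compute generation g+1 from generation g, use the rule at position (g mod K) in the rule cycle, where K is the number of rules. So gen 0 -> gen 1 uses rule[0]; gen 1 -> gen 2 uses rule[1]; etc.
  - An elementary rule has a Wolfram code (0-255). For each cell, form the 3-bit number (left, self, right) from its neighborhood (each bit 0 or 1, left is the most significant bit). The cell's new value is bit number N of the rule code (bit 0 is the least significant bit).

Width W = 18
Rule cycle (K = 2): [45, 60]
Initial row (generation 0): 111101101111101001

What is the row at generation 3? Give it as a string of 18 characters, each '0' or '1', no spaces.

Gen 0: 111101101111101001
Gen 1 (rule 45): 100011011000011001
Gen 2 (rule 60): 110010110100010101
Gen 3 (rule 45): 100011101101011111

Answer: 100011101101011111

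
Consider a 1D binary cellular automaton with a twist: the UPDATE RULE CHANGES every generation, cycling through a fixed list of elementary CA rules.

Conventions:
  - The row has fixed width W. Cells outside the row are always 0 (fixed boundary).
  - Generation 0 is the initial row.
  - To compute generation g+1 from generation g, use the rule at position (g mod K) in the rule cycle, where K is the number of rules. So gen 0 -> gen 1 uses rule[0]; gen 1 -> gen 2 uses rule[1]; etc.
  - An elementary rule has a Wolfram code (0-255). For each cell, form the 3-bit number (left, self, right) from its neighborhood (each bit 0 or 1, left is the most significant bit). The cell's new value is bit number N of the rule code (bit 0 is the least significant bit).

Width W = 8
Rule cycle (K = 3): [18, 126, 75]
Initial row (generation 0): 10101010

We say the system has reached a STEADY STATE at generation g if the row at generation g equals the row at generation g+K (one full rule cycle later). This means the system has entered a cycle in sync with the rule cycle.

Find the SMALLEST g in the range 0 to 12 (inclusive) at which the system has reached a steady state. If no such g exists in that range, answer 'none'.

Answer: 3

Derivation:
Gen 0: 10101010
Gen 1 (rule 18): 00000001
Gen 2 (rule 126): 00000011
Gen 3 (rule 75): 11111111
Gen 4 (rule 18): 00000000
Gen 5 (rule 126): 00000000
Gen 6 (rule 75): 11111111
Gen 7 (rule 18): 00000000
Gen 8 (rule 126): 00000000
Gen 9 (rule 75): 11111111
Gen 10 (rule 18): 00000000
Gen 11 (rule 126): 00000000
Gen 12 (rule 75): 11111111
Gen 13 (rule 18): 00000000
Gen 14 (rule 126): 00000000
Gen 15 (rule 75): 11111111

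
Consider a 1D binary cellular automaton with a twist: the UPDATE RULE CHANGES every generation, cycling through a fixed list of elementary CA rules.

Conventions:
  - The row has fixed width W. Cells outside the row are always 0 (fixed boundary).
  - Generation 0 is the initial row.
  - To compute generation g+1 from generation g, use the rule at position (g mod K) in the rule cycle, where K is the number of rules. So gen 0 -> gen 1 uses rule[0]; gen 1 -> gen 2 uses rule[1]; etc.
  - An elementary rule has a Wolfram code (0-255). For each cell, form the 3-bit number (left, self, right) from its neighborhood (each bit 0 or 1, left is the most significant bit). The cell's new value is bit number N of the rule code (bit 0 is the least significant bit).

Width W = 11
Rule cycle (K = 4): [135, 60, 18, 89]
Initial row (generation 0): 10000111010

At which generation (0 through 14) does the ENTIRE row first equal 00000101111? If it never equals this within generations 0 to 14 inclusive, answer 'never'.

Gen 0: 10000111010
Gen 1 (rule 135): 10111010010
Gen 2 (rule 60): 11100111011
Gen 3 (rule 18): 00011000000
Gen 4 (rule 89): 11011111111
Gen 5 (rule 135): 00001111110
Gen 6 (rule 60): 00001000001
Gen 7 (rule 18): 00010100010
Gen 8 (rule 89): 11000011001
Gen 9 (rule 135): 00011100011
Gen 10 (rule 60): 00010010010
Gen 11 (rule 18): 00101101101
Gen 12 (rule 89): 10001101100
Gen 13 (rule 135): 10110000001
Gen 14 (rule 60): 11101000001

Answer: never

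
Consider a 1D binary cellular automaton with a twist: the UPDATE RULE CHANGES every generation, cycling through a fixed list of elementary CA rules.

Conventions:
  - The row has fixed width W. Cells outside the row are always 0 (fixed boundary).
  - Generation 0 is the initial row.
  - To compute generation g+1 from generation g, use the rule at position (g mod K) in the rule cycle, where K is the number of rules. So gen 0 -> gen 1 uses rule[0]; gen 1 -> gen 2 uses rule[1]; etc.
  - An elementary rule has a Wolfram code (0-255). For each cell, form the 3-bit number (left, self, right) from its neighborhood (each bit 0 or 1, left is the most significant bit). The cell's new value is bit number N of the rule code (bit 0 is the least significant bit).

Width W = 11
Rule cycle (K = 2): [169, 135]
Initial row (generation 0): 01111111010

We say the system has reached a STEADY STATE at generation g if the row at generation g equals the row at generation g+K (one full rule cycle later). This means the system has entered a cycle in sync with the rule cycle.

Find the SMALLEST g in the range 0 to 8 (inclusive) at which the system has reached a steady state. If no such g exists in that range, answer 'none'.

Gen 0: 01111111010
Gen 1 (rule 169): 01111110100
Gen 2 (rule 135): 10111100101
Gen 3 (rule 169): 01111000010
Gen 4 (rule 135): 10110011110
Gen 5 (rule 169): 01100011100
Gen 6 (rule 135): 10001101001
Gen 7 (rule 169): 00101010000
Gen 8 (rule 135): 11101010111
Gen 9 (rule 169): 11010101110
Gen 10 (rule 135): 00010100100

Answer: none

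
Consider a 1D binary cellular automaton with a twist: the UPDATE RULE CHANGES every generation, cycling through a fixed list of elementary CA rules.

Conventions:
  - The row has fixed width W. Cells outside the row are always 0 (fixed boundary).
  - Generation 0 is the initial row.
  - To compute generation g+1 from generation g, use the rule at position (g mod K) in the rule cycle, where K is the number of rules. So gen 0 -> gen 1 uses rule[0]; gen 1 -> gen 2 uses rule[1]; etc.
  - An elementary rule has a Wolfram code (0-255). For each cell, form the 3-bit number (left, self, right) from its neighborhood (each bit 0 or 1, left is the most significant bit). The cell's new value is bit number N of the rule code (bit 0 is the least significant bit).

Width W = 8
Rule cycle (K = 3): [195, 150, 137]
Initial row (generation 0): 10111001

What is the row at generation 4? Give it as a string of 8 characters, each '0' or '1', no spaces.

Gen 0: 10111001
Gen 1 (rule 195): 00011010
Gen 2 (rule 150): 00100011
Gen 3 (rule 137): 10001010
Gen 4 (rule 195): 00110000

Answer: 00110000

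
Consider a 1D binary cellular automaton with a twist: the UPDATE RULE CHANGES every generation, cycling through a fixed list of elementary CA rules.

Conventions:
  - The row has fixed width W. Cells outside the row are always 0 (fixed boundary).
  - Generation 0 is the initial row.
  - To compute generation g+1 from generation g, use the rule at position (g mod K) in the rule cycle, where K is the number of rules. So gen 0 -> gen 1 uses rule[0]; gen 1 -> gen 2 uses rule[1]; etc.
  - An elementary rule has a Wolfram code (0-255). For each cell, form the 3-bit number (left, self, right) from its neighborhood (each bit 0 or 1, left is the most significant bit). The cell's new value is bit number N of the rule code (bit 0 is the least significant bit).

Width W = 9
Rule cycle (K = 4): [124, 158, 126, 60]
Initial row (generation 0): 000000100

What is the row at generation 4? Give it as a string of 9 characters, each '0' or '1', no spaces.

Gen 0: 000000100
Gen 1 (rule 124): 000000110
Gen 2 (rule 158): 000001101
Gen 3 (rule 126): 000011111
Gen 4 (rule 60): 000010000

Answer: 000010000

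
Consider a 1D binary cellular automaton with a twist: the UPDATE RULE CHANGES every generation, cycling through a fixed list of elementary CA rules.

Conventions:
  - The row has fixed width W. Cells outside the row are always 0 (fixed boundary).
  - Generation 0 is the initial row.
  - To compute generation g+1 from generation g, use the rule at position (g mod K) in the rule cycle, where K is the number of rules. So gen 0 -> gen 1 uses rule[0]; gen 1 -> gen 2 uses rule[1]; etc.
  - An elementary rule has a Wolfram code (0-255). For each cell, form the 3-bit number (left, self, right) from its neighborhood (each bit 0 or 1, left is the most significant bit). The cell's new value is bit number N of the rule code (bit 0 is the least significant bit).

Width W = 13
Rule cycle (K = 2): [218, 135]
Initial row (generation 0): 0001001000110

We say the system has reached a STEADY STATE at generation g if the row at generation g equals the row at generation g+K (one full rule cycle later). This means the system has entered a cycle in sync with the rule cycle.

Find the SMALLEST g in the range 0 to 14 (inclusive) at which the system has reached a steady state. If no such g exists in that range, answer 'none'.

Gen 0: 0001001000110
Gen 1 (rule 218): 0010110101111
Gen 2 (rule 135): 1110000100110
Gen 3 (rule 218): 1111001011111
Gen 4 (rule 135): 0110011001110
Gen 5 (rule 218): 1111111111111
Gen 6 (rule 135): 0111111111110
Gen 7 (rule 218): 1111111111111
Gen 8 (rule 135): 0111111111110
Gen 9 (rule 218): 1111111111111
Gen 10 (rule 135): 0111111111110
Gen 11 (rule 218): 1111111111111
Gen 12 (rule 135): 0111111111110
Gen 13 (rule 218): 1111111111111
Gen 14 (rule 135): 0111111111110
Gen 15 (rule 218): 1111111111111
Gen 16 (rule 135): 0111111111110

Answer: 5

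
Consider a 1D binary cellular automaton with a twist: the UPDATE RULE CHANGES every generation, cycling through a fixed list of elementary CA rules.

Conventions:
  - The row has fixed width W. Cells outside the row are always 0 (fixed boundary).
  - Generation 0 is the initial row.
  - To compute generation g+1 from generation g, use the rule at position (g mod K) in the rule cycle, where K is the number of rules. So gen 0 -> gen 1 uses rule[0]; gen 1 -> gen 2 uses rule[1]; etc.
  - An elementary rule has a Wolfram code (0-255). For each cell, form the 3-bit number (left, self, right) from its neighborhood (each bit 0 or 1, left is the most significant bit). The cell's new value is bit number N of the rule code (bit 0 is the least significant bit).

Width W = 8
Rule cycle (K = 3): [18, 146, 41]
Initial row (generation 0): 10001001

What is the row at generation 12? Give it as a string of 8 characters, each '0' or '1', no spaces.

Gen 0: 10001001
Gen 1 (rule 18): 01010110
Gen 2 (rule 146): 10000001
Gen 3 (rule 41): 00111100
Gen 4 (rule 18): 01000010
Gen 5 (rule 146): 10100101
Gen 6 (rule 41): 01000010
Gen 7 (rule 18): 10100101
Gen 8 (rule 146): 00011000
Gen 9 (rule 41): 11010011
Gen 10 (rule 18): 00001100
Gen 11 (rule 146): 00010010
Gen 12 (rule 41): 11000000

Answer: 11000000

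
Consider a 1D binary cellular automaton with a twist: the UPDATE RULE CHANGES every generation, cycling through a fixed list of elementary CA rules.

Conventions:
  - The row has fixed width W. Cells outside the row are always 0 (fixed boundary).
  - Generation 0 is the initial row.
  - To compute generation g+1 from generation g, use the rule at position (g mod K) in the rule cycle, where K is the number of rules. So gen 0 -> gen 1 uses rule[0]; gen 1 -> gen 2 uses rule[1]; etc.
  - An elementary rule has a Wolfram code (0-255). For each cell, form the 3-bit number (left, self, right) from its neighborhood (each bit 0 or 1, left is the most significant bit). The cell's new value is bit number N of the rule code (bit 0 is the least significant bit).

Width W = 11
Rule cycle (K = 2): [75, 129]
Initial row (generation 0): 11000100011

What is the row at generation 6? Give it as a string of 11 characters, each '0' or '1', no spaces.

Answer: 00011110000

Derivation:
Gen 0: 11000100011
Gen 1 (rule 75): 11011001111
Gen 2 (rule 129): 00000000110
Gen 3 (rule 75): 11111111110
Gen 4 (rule 129): 01111111100
Gen 5 (rule 75): 11000000101
Gen 6 (rule 129): 00011110000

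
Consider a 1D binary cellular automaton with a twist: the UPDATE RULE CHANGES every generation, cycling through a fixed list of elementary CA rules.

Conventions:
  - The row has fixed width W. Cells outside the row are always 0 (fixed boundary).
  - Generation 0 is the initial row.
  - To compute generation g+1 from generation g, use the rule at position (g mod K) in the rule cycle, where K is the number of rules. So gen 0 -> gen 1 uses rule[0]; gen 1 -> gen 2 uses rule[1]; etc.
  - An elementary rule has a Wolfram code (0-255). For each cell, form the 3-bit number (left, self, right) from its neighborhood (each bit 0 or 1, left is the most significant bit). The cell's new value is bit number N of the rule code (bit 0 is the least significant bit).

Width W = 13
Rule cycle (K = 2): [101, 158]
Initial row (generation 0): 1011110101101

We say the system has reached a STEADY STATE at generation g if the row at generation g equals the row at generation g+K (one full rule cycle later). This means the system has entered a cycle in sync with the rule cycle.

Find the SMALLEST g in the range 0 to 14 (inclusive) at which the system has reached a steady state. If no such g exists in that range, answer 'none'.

Gen 0: 1011110101101
Gen 1 (rule 101): 1100011110111
Gen 2 (rule 158): 1010111100110
Gen 3 (rule 101): 1111000100010
Gen 4 (rule 158): 1110101110111
Gen 5 (rule 101): 0011110011001
Gen 6 (rule 158): 0111101110111
Gen 7 (rule 101): 0000110011001
Gen 8 (rule 158): 0001101110111
Gen 9 (rule 101): 1100110011001
Gen 10 (rule 158): 1011101110111
Gen 11 (rule 101): 1100110011001
Gen 12 (rule 158): 1011101110111
Gen 13 (rule 101): 1100110011001
Gen 14 (rule 158): 1011101110111
Gen 15 (rule 101): 1100110011001
Gen 16 (rule 158): 1011101110111

Answer: 9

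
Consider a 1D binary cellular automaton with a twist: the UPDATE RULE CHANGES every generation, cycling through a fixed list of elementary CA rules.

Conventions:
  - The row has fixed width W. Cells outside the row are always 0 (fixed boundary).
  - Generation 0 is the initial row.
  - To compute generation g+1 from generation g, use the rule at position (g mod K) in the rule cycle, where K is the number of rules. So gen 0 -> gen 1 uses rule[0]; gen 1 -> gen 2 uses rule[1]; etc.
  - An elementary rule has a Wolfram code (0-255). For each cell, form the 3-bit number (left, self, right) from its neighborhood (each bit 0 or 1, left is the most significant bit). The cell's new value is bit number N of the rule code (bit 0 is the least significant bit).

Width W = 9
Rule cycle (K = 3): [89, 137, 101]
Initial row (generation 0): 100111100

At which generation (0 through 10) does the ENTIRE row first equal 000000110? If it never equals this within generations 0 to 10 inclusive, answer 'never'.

Answer: 2

Derivation:
Gen 0: 100111100
Gen 1 (rule 89): 010100111
Gen 2 (rule 137): 000000110
Gen 3 (rule 101): 111110010
Gen 4 (rule 89): 100011001
Gen 5 (rule 137): 001010000
Gen 6 (rule 101): 101110111
Gen 7 (rule 89): 001010101
Gen 8 (rule 137): 100000000
Gen 9 (rule 101): 101111111
Gen 10 (rule 89): 001000001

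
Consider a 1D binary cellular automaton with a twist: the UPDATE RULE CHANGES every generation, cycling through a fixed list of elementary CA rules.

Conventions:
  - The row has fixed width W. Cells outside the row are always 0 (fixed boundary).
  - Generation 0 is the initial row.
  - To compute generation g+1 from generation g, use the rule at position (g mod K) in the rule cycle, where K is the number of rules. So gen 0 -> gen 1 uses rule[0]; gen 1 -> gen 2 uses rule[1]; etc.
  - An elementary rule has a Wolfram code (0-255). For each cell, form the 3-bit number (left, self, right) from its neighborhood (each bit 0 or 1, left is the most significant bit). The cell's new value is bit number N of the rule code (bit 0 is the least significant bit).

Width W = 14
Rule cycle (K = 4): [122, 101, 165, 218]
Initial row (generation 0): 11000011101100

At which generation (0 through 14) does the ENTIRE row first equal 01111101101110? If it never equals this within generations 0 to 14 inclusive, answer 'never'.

Answer: 10

Derivation:
Gen 0: 11000011101100
Gen 1 (rule 122): 11100110111110
Gen 2 (rule 101): 00100011000010
Gen 3 (rule 165): 10101000011010
Gen 4 (rule 218): 00000100111001
Gen 5 (rule 122): 00001011101110
Gen 6 (rule 101): 11101100110010
Gen 7 (rule 165): 01010000000010
Gen 8 (rule 218): 10001000000101
Gen 9 (rule 122): 01010100001010
Gen 10 (rule 101): 01111101101110
Gen 11 (rule 165): 00111010010100
Gen 12 (rule 218): 01111001100010
Gen 13 (rule 122): 11001111110101
Gen 14 (rule 101): 01000000011111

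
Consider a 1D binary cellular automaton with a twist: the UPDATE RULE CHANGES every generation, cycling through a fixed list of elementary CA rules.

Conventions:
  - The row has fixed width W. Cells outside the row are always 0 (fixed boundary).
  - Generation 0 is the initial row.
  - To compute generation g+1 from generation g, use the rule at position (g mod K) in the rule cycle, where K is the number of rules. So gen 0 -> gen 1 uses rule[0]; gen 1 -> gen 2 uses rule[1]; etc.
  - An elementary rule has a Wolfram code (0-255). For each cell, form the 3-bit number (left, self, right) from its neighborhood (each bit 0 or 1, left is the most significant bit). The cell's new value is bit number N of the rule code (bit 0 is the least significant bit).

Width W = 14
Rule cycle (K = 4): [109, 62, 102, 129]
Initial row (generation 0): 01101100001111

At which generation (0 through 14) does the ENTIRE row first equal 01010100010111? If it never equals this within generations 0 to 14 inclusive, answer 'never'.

Gen 0: 01101100001111
Gen 1 (rule 109): 01111101101001
Gen 2 (rule 62): 11000011011111
Gen 3 (rule 102): 01000101100001
Gen 4 (rule 129): 00010000001100
Gen 5 (rule 109): 11010111101101
Gen 6 (rule 62): 10111100011011
Gen 7 (rule 102): 11000100101101
Gen 8 (rule 129): 00010000000000
Gen 9 (rule 109): 11010111111111
Gen 10 (rule 62): 10111100000000
Gen 11 (rule 102): 11000100000000
Gen 12 (rule 129): 00010001111111
Gen 13 (rule 109): 11010101000001
Gen 14 (rule 62): 10111111100011

Answer: never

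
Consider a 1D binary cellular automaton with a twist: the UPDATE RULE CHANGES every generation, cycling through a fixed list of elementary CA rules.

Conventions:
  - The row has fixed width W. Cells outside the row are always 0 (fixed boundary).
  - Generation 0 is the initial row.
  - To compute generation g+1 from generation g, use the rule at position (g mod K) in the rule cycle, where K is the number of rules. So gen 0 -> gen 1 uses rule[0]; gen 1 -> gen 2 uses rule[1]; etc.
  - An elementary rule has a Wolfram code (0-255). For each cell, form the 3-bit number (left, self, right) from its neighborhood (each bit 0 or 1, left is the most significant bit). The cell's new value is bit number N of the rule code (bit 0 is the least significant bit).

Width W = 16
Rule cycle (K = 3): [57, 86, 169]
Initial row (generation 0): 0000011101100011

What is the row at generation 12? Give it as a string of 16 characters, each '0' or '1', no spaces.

Answer: 0100010011101010

Derivation:
Gen 0: 0000011101100011
Gen 1 (rule 57): 1111010011011010
Gen 2 (rule 86): 0001011101001011
Gen 3 (rule 169): 1100111010000110
Gen 4 (rule 57): 1010100101110101
Gen 5 (rule 86): 1010111100010101
Gen 6 (rule 169): 0101111001001010
Gen 7 (rule 57): 0011000100100101
Gen 8 (rule 86): 0101101111111101
Gen 9 (rule 169): 0011011111111010
Gen 10 (rule 57): 1010110000000101
Gen 11 (rule 86): 1010011000001101
Gen 12 (rule 169): 0100010011101010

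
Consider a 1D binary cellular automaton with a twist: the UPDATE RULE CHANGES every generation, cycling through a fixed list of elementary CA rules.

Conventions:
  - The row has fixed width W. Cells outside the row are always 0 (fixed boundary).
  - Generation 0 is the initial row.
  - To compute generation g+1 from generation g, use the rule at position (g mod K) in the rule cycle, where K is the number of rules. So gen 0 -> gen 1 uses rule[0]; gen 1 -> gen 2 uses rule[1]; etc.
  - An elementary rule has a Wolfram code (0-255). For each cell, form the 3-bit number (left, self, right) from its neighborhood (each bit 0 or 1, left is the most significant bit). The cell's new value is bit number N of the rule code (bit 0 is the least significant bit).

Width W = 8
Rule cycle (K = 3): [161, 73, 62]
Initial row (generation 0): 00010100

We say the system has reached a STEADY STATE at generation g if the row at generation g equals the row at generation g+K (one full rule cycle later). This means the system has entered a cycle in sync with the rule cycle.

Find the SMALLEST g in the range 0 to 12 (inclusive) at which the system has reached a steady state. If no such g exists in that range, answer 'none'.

Gen 0: 00010100
Gen 1 (rule 161): 11001001
Gen 2 (rule 73): 11000000
Gen 3 (rule 62): 10100000
Gen 4 (rule 161): 01001111
Gen 5 (rule 73): 00001001
Gen 6 (rule 62): 00011111
Gen 7 (rule 161): 11001110
Gen 8 (rule 73): 11001010
Gen 9 (rule 62): 10111111
Gen 10 (rule 161): 01011110
Gen 11 (rule 73): 00010010
Gen 12 (rule 62): 00111111
Gen 13 (rule 161): 10011110
Gen 14 (rule 73): 00010010
Gen 15 (rule 62): 00111111

Answer: 11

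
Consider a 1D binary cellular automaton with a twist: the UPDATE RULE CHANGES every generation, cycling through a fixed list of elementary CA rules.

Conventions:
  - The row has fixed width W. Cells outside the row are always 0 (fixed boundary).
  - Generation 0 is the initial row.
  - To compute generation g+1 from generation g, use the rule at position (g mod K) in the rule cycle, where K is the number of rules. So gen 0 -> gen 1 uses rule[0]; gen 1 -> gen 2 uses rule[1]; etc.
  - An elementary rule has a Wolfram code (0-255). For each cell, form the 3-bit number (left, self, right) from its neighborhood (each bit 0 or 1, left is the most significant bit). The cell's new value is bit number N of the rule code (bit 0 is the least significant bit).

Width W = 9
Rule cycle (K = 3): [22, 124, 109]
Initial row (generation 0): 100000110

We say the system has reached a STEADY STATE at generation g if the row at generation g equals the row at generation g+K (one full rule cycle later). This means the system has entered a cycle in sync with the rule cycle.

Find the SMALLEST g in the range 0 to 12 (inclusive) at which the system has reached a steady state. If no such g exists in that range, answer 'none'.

Answer: 10

Derivation:
Gen 0: 100000110
Gen 1 (rule 22): 110001001
Gen 2 (rule 124): 111001101
Gen 3 (rule 109): 101001111
Gen 4 (rule 22): 101110000
Gen 5 (rule 124): 111011000
Gen 6 (rule 109): 101111011
Gen 7 (rule 22): 100000000
Gen 8 (rule 124): 110000000
Gen 9 (rule 109): 110111111
Gen 10 (rule 22): 000000000
Gen 11 (rule 124): 000000000
Gen 12 (rule 109): 111111111
Gen 13 (rule 22): 000000000
Gen 14 (rule 124): 000000000
Gen 15 (rule 109): 111111111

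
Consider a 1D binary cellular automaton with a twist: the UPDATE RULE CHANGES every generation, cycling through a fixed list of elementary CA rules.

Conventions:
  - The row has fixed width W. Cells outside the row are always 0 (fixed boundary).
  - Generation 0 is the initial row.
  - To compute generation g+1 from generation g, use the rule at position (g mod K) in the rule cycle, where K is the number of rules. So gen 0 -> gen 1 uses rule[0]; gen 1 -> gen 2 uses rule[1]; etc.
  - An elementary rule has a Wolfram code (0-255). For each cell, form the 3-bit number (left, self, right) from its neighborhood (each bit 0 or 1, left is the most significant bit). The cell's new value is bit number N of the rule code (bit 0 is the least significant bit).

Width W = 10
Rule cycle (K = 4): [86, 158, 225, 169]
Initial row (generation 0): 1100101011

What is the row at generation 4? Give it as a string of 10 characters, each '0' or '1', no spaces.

Answer: 0110010110

Derivation:
Gen 0: 1100101011
Gen 1 (rule 86): 0111101001
Gen 2 (rule 158): 1111001111
Gen 3 (rule 225): 0111000111
Gen 4 (rule 169): 0110010110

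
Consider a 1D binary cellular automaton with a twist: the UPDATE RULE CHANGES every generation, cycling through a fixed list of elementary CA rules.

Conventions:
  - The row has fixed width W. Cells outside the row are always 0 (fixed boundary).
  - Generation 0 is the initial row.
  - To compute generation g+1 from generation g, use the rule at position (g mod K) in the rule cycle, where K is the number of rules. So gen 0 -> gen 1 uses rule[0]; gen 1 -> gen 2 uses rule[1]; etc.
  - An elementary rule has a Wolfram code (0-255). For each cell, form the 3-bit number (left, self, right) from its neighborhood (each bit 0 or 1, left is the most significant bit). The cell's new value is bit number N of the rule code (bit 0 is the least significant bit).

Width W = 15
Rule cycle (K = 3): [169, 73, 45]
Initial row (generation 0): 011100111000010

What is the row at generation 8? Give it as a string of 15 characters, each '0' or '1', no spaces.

Gen 0: 011100111000010
Gen 1 (rule 169): 011000110011000
Gen 2 (rule 73): 011010110011011
Gen 3 (rule 45): 010111100010110
Gen 4 (rule 169): 001111001001100
Gen 5 (rule 73): 101001000001101
Gen 6 (rule 45): 111001011101011
Gen 7 (rule 169): 110000111010110
Gen 8 (rule 73): 110110101000110

Answer: 110110101000110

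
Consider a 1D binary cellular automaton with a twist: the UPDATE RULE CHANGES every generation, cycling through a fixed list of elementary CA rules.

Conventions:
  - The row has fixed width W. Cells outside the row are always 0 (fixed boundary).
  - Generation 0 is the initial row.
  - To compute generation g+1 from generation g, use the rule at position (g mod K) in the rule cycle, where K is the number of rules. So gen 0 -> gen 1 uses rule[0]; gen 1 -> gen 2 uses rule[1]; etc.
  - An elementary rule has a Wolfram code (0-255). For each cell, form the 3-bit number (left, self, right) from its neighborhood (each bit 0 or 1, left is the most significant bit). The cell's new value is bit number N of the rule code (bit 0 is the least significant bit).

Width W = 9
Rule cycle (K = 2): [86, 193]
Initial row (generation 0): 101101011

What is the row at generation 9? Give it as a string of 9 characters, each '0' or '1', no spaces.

Answer: 000011111

Derivation:
Gen 0: 101101011
Gen 1 (rule 86): 100101001
Gen 2 (rule 193): 000000000
Gen 3 (rule 86): 000000000
Gen 4 (rule 193): 111111111
Gen 5 (rule 86): 000000001
Gen 6 (rule 193): 111111100
Gen 7 (rule 86): 000000110
Gen 8 (rule 193): 111110010
Gen 9 (rule 86): 000011111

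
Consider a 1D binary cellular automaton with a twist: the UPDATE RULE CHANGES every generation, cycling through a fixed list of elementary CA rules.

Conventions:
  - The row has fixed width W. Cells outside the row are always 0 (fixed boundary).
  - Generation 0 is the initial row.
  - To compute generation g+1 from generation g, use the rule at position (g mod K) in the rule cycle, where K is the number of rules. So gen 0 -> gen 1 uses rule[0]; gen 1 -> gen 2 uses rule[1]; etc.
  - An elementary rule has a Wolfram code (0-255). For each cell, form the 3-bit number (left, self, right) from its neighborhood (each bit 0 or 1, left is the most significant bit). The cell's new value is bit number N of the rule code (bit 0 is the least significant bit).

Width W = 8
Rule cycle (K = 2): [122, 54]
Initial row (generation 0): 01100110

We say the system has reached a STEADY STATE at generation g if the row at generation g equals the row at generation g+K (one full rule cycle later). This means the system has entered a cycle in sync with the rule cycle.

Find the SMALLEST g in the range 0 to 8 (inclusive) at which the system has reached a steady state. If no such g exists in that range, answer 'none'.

Gen 0: 01100110
Gen 1 (rule 122): 11111111
Gen 2 (rule 54): 00000000
Gen 3 (rule 122): 00000000
Gen 4 (rule 54): 00000000
Gen 5 (rule 122): 00000000
Gen 6 (rule 54): 00000000
Gen 7 (rule 122): 00000000
Gen 8 (rule 54): 00000000
Gen 9 (rule 122): 00000000
Gen 10 (rule 54): 00000000

Answer: 2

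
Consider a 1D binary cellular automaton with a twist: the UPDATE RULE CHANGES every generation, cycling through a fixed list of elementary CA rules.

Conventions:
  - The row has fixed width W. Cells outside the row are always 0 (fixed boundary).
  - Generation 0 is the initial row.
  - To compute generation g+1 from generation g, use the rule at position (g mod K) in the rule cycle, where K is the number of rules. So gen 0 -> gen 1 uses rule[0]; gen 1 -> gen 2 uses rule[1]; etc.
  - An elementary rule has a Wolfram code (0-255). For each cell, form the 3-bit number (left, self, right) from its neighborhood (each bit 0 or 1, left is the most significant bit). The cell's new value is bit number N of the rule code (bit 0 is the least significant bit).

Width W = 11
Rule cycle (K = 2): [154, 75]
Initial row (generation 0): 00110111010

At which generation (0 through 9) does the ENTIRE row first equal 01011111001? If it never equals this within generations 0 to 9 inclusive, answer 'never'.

Answer: never

Derivation:
Gen 0: 00110111010
Gen 1 (rule 154): 01100110001
Gen 2 (rule 75): 11101110110
Gen 3 (rule 154): 11001100101
Gen 4 (rule 75): 11011101000
Gen 5 (rule 154): 10011000100
Gen 6 (rule 75): 00111011001
Gen 7 (rule 154): 01110010110
Gen 8 (rule 75): 11010100110
Gen 9 (rule 154): 10000011101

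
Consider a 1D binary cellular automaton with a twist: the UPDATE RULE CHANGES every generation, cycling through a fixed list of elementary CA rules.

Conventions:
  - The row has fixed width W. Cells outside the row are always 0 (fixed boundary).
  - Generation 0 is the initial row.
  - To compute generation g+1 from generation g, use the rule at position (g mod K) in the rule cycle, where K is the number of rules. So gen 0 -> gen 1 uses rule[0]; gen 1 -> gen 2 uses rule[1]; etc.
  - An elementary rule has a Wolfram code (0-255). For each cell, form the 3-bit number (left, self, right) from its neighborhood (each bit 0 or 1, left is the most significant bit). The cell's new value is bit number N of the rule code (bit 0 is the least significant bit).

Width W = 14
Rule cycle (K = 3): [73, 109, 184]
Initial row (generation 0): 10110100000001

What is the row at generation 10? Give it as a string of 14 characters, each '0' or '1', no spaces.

Gen 0: 10110100000001
Gen 1 (rule 73): 00110001111100
Gen 2 (rule 109): 10110101000101
Gen 3 (rule 184): 01101010100010
Gen 4 (rule 73): 01100000001000
Gen 5 (rule 109): 01101111101011
Gen 6 (rule 184): 01011111010110
Gen 7 (rule 73): 00010001000110
Gen 8 (rule 109): 11010101010110
Gen 9 (rule 184): 10101010101101
Gen 10 (rule 73): 00000000001100

Answer: 00000000001100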